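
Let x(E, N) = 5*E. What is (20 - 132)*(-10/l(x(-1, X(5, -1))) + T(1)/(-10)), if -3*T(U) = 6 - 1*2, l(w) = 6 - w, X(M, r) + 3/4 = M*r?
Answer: 14336/165 ≈ 86.885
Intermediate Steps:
X(M, r) = -¾ + M*r
T(U) = -4/3 (T(U) = -(6 - 1*2)/3 = -(6 - 2)/3 = -⅓*4 = -4/3)
(20 - 132)*(-10/l(x(-1, X(5, -1))) + T(1)/(-10)) = (20 - 132)*(-10/(6 - 5*(-1)) - 4/3/(-10)) = -112*(-10/(6 - 1*(-5)) - 4/3*(-⅒)) = -112*(-10/(6 + 5) + 2/15) = -112*(-10/11 + 2/15) = -112*(-128/165) = 14336/165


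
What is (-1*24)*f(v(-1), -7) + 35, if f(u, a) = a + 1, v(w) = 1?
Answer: 179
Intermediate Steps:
f(u, a) = 1 + a
(-1*24)*f(v(-1), -7) + 35 = (-1*24)*(1 - 7) + 35 = -24*(-6) + 35 = 144 + 35 = 179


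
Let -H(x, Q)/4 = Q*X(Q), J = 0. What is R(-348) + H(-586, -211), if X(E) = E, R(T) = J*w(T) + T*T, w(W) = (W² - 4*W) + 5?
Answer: -56980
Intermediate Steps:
w(W) = 5 + W² - 4*W
R(T) = T² (R(T) = 0*(5 + T² - 4*T) + T*T = 0 + T² = T²)
H(x, Q) = -4*Q² (H(x, Q) = -4*Q*Q = -4*Q²)
R(-348) + H(-586, -211) = (-348)² - 4*(-211)² = 121104 - 4*44521 = 121104 - 178084 = -56980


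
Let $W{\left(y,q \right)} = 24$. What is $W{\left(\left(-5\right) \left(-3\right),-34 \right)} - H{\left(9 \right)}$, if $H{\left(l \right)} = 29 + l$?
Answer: $-14$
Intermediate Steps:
$W{\left(\left(-5\right) \left(-3\right),-34 \right)} - H{\left(9 \right)} = 24 - \left(29 + 9\right) = 24 - 38 = -14$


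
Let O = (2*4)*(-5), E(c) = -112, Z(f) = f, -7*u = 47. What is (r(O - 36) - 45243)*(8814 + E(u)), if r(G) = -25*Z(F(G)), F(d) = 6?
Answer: -395009886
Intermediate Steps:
u = -47/7 (u = -⅐*47 = -47/7 ≈ -6.7143)
O = -40 (O = 8*(-5) = -40)
r(G) = -150 (r(G) = -25*6 = -150)
(r(O - 36) - 45243)*(8814 + E(u)) = (-150 - 45243)*(8814 - 112) = -45393*8702 = -395009886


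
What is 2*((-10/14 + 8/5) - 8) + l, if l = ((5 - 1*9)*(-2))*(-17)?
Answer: -5258/35 ≈ -150.23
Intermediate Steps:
l = -136 (l = ((5 - 9)*(-2))*(-17) = -4*(-2)*(-17) = 8*(-17) = -136)
2*((-10/14 + 8/5) - 8) + l = 2*((-10/14 + 8/5) - 8) - 136 = 2*((-10*1/14 + 8*(⅕)) - 8) - 136 = 2*((-5/7 + 8/5) - 8) - 136 = 2*(31/35 - 8) - 136 = 2*(-249/35) - 136 = -498/35 - 136 = -5258/35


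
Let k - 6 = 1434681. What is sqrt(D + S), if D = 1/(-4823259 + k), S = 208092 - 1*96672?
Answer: sqrt(35538090516380353)/564762 ≈ 333.80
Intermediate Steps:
k = 1434687 (k = 6 + 1434681 = 1434687)
S = 111420 (S = 208092 - 96672 = 111420)
D = -1/3388572 (D = 1/(-4823259 + 1434687) = 1/(-3388572) = -1/3388572 ≈ -2.9511e-7)
sqrt(D + S) = sqrt(-1/3388572 + 111420) = sqrt(377554692239/3388572) = sqrt(35538090516380353)/564762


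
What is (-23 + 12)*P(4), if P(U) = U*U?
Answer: -176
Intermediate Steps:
P(U) = U²
(-23 + 12)*P(4) = (-23 + 12)*4² = -11*16 = -176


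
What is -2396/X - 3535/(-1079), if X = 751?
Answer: 69501/810329 ≈ 0.085769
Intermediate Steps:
-2396/X - 3535/(-1079) = -2396/751 - 3535/(-1079) = -2396*1/751 - 3535*(-1/1079) = -2396/751 + 3535/1079 = 69501/810329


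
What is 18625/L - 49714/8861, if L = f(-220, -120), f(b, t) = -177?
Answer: -173835503/1568397 ≈ -110.84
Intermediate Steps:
L = -177
18625/L - 49714/8861 = 18625/(-177) - 49714/8861 = 18625*(-1/177) - 49714*1/8861 = -18625/177 - 49714/8861 = -173835503/1568397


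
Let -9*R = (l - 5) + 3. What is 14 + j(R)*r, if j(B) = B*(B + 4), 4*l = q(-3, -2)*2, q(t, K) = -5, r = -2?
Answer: 19/2 ≈ 9.5000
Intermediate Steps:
l = -5/2 (l = (-5*2)/4 = (1/4)*(-10) = -5/2 ≈ -2.5000)
R = 1/2 (R = -((-5/2 - 5) + 3)/9 = -(-15/2 + 3)/9 = -1/9*(-9/2) = 1/2 ≈ 0.50000)
j(B) = B*(4 + B)
14 + j(R)*r = 14 + ((4 + 1/2)/2)*(-2) = 14 + ((1/2)*(9/2))*(-2) = 14 + (9/4)*(-2) = 14 - 9/2 = 19/2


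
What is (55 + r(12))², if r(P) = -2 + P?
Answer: 4225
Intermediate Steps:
(55 + r(12))² = (55 + (-2 + 12))² = (55 + 10)² = 65² = 4225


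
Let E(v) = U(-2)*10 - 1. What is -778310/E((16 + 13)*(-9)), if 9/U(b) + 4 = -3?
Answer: 5448170/97 ≈ 56167.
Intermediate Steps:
U(b) = -9/7 (U(b) = 9/(-4 - 3) = 9/(-7) = 9*(-⅐) = -9/7)
E(v) = -97/7 (E(v) = -9/7*10 - 1 = -90/7 - 1 = -97/7)
-778310/E((16 + 13)*(-9)) = -778310/(-97/7) = -778310*(-7/97) = 5448170/97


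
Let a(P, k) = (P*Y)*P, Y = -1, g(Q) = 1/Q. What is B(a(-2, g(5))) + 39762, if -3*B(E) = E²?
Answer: 119270/3 ≈ 39757.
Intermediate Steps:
g(Q) = 1/Q
a(P, k) = -P² (a(P, k) = (P*(-1))*P = (-P)*P = -P²)
B(E) = -E²/3
B(a(-2, g(5))) + 39762 = -(-1*(-2)²)²/3 + 39762 = -(-1*4)²/3 + 39762 = -⅓*(-4)² + 39762 = -⅓*16 + 39762 = -16/3 + 39762 = 119270/3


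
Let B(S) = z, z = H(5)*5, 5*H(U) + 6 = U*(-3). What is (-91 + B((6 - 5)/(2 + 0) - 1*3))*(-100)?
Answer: 11200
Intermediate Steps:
H(U) = -6/5 - 3*U/5 (H(U) = -6/5 + (U*(-3))/5 = -6/5 + (-3*U)/5 = -6/5 - 3*U/5)
z = -21 (z = (-6/5 - ⅗*5)*5 = (-6/5 - 3)*5 = -21/5*5 = -21)
B(S) = -21
(-91 + B((6 - 5)/(2 + 0) - 1*3))*(-100) = (-91 - 21)*(-100) = -112*(-100) = 11200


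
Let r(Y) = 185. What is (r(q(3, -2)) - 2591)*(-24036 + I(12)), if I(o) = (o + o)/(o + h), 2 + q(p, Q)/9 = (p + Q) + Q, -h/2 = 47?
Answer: 2371084128/41 ≈ 5.7831e+7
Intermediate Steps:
h = -94 (h = -2*47 = -94)
q(p, Q) = -18 + 9*p + 18*Q (q(p, Q) = -18 + 9*((p + Q) + Q) = -18 + 9*((Q + p) + Q) = -18 + 9*(p + 2*Q) = -18 + (9*p + 18*Q) = -18 + 9*p + 18*Q)
I(o) = 2*o/(-94 + o) (I(o) = (o + o)/(o - 94) = (2*o)/(-94 + o) = 2*o/(-94 + o))
(r(q(3, -2)) - 2591)*(-24036 + I(12)) = (185 - 2591)*(-24036 + 2*12/(-94 + 12)) = -2406*(-24036 + 2*12/(-82)) = -2406*(-24036 + 2*12*(-1/82)) = -2406*(-24036 - 12/41) = -2406*(-985488/41) = 2371084128/41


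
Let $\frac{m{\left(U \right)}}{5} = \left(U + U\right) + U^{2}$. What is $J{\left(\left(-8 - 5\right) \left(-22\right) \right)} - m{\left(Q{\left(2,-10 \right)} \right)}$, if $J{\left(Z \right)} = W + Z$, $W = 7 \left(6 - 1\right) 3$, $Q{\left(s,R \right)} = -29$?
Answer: $-3524$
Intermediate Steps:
$W = 105$ ($W = 7 \cdot 5 \cdot 3 = 35 \cdot 3 = 105$)
$m{\left(U \right)} = 5 U^{2} + 10 U$ ($m{\left(U \right)} = 5 \left(\left(U + U\right) + U^{2}\right) = 5 \left(2 U + U^{2}\right) = 5 \left(U^{2} + 2 U\right) = 5 U^{2} + 10 U$)
$J{\left(Z \right)} = 105 + Z$
$J{\left(\left(-8 - 5\right) \left(-22\right) \right)} - m{\left(Q{\left(2,-10 \right)} \right)} = \left(105 + \left(-8 - 5\right) \left(-22\right)\right) - 5 \left(-29\right) \left(2 - 29\right) = \left(105 - -286\right) - 5 \left(-29\right) \left(-27\right) = \left(105 + 286\right) - 3915 = 391 - 3915 = -3524$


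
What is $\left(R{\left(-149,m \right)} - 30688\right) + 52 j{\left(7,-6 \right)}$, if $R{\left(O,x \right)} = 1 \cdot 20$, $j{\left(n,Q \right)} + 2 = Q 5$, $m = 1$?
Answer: $-32332$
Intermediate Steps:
$j{\left(n,Q \right)} = -2 + 5 Q$ ($j{\left(n,Q \right)} = -2 + Q 5 = -2 + 5 Q$)
$R{\left(O,x \right)} = 20$
$\left(R{\left(-149,m \right)} - 30688\right) + 52 j{\left(7,-6 \right)} = \left(20 - 30688\right) + 52 \left(-2 + 5 \left(-6\right)\right) = -30668 + 52 \left(-2 - 30\right) = -30668 + 52 \left(-32\right) = -30668 - 1664 = -32332$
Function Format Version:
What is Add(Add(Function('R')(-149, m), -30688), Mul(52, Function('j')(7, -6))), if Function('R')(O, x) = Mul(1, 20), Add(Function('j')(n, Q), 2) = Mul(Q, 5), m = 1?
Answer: -32332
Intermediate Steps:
Function('j')(n, Q) = Add(-2, Mul(5, Q)) (Function('j')(n, Q) = Add(-2, Mul(Q, 5)) = Add(-2, Mul(5, Q)))
Function('R')(O, x) = 20
Add(Add(Function('R')(-149, m), -30688), Mul(52, Function('j')(7, -6))) = Add(Add(20, -30688), Mul(52, Add(-2, Mul(5, -6)))) = Add(-30668, Mul(52, Add(-2, -30))) = Add(-30668, Mul(52, -32)) = Add(-30668, -1664) = -32332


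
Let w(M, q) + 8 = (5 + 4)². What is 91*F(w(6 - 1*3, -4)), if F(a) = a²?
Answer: 484939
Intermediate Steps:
w(M, q) = 73 (w(M, q) = -8 + (5 + 4)² = -8 + 9² = -8 + 81 = 73)
91*F(w(6 - 1*3, -4)) = 91*73² = 91*5329 = 484939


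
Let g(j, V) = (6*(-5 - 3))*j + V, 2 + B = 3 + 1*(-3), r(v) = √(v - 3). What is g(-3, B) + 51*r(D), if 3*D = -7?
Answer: 142 + 68*I*√3 ≈ 142.0 + 117.78*I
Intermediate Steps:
D = -7/3 (D = (⅓)*(-7) = -7/3 ≈ -2.3333)
r(v) = √(-3 + v)
B = -2 (B = -2 + (3 + 1*(-3)) = -2 + (3 - 3) = -2 + 0 = -2)
g(j, V) = V - 48*j (g(j, V) = (6*(-8))*j + V = -48*j + V = V - 48*j)
g(-3, B) + 51*r(D) = (-2 - 48*(-3)) + 51*√(-3 - 7/3) = (-2 + 144) + 51*√(-16/3) = 142 + 51*(4*I*√3/3) = 142 + 68*I*√3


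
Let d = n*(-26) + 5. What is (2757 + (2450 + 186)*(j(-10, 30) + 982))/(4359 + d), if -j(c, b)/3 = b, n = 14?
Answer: 2354069/4000 ≈ 588.52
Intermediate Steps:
j(c, b) = -3*b
d = -359 (d = 14*(-26) + 5 = -364 + 5 = -359)
(2757 + (2450 + 186)*(j(-10, 30) + 982))/(4359 + d) = (2757 + (2450 + 186)*(-3*30 + 982))/(4359 - 359) = (2757 + 2636*(-90 + 982))/4000 = (2757 + 2636*892)*(1/4000) = (2757 + 2351312)*(1/4000) = 2354069*(1/4000) = 2354069/4000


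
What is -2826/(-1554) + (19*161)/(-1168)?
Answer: -242153/302512 ≈ -0.80047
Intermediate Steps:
-2826/(-1554) + (19*161)/(-1168) = -2826*(-1/1554) + 3059*(-1/1168) = 471/259 - 3059/1168 = -242153/302512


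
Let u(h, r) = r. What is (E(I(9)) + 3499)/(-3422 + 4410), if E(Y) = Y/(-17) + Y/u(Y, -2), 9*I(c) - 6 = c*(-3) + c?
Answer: 178487/50388 ≈ 3.5423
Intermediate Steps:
I(c) = ⅔ - 2*c/9 (I(c) = ⅔ + (c*(-3) + c)/9 = ⅔ + (-3*c + c)/9 = ⅔ + (-2*c)/9 = ⅔ - 2*c/9)
E(Y) = -19*Y/34 (E(Y) = Y/(-17) + Y/(-2) = Y*(-1/17) + Y*(-½) = -Y/17 - Y/2 = -19*Y/34)
(E(I(9)) + 3499)/(-3422 + 4410) = (-19*(⅔ - 2/9*9)/34 + 3499)/(-3422 + 4410) = (-19*(⅔ - 2)/34 + 3499)/988 = (-19/34*(-4/3) + 3499)*(1/988) = (38/51 + 3499)*(1/988) = (178487/51)*(1/988) = 178487/50388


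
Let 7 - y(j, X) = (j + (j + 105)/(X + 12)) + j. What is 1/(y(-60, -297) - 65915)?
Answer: -19/1249969 ≈ -1.5200e-5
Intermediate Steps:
y(j, X) = 7 - 2*j - (105 + j)/(12 + X) (y(j, X) = 7 - ((j + (j + 105)/(X + 12)) + j) = 7 - ((j + (105 + j)/(12 + X)) + j) = 7 - (2*j + (105 + j)/(12 + X)) = 7 + (-2*j - (105 + j)/(12 + X)) = 7 - 2*j - (105 + j)/(12 + X))
1/(y(-60, -297) - 65915) = 1/((-21 - 25*(-60) + 7*(-297) - 2*(-297)*(-60))/(12 - 297) - 65915) = 1/((-21 + 1500 - 2079 - 35640)/(-285) - 65915) = 1/(-1/285*(-36240) - 65915) = 1/(2416/19 - 65915) = 1/(-1249969/19) = -19/1249969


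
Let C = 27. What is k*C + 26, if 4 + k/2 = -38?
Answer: -2242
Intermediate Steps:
k = -84 (k = -8 + 2*(-38) = -8 - 76 = -84)
k*C + 26 = -84*27 + 26 = -2268 + 26 = -2242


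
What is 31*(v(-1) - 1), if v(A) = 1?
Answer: 0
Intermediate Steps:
31*(v(-1) - 1) = 31*(1 - 1) = 31*0 = 0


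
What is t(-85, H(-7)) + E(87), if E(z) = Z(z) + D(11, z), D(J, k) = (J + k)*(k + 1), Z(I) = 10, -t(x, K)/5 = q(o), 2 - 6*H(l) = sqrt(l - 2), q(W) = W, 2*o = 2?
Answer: 8629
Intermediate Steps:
o = 1 (o = (1/2)*2 = 1)
H(l) = 1/3 - sqrt(-2 + l)/6 (H(l) = 1/3 - sqrt(l - 2)/6 = 1/3 - sqrt(-2 + l)/6)
t(x, K) = -5 (t(x, K) = -5*1 = -5)
D(J, k) = (1 + k)*(J + k) (D(J, k) = (J + k)*(1 + k) = (1 + k)*(J + k))
E(z) = 21 + z**2 + 12*z (E(z) = 10 + (11 + z + z**2 + 11*z) = 10 + (11 + z**2 + 12*z) = 21 + z**2 + 12*z)
t(-85, H(-7)) + E(87) = -5 + (21 + 87**2 + 12*87) = -5 + (21 + 7569 + 1044) = -5 + 8634 = 8629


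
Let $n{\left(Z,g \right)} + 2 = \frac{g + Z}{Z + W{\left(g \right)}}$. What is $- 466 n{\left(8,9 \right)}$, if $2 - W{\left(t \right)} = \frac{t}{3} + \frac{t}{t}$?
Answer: $- \frac{1165}{3} \approx -388.33$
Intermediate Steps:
$W{\left(t \right)} = 1 - \frac{t}{3}$ ($W{\left(t \right)} = 2 - \left(\frac{t}{3} + \frac{t}{t}\right) = 2 - \left(t \frac{1}{3} + 1\right) = 2 - \left(\frac{t}{3} + 1\right) = 2 - \left(1 + \frac{t}{3}\right) = 1 - \frac{t}{3}$)
$n{\left(Z,g \right)} = -2 + \frac{Z + g}{1 + Z - \frac{g}{3}}$ ($n{\left(Z,g \right)} = -2 + \frac{g + Z}{Z - \left(-1 + \frac{g}{3}\right)} = -2 + \frac{Z + g}{1 + Z - \frac{g}{3}}$)
$- 466 n{\left(8,9 \right)} = - 466 \frac{-6 - 24 + 5 \cdot 9}{3 - 9 + 3 \cdot 8} = - 466 \frac{-6 - 24 + 45}{3 - 9 + 24} = - 466 \cdot \frac{1}{18} \cdot 15 = \left(-466\right) \frac{5}{6} = - \frac{1165}{3}$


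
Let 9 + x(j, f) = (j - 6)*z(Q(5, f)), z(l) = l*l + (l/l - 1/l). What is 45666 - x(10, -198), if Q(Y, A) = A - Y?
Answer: -24190499/203 ≈ -1.1917e+5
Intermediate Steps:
z(l) = 1 + l**2 - 1/l (z(l) = l**2 + (1 - 1/l) = 1 + l**2 - 1/l)
x(j, f) = -9 + (-6 + j)*(-6 + f + (-5 + f)**3)/(-5 + f) (x(j, f) = -9 + (j - 6)*((-1 + (f - 1*5) + (f - 1*5)**3)/(f - 1*5)) = -9 + (-6 + j)*((-1 + (f - 5) + (f - 5)**3)/(f - 5)) = -9 + (-6 + j)*((-1 + (-5 + f) + (-5 + f)**3)/(-5 + f)) = -9 + (-6 + j)*((-6 + f + (-5 + f)**3)/(-5 + f)) = -9 + (-6 + j)*(-6 + f + (-5 + f)**3)/(-5 + f))
45666 - x(10, -198) = 45666 - (81 - 15*(-198) - 6*(-5 - 198)**3 + 10*(-6 - 198 + (-5 - 198)**3))/(-5 - 198) = 45666 - (81 + 2970 - 6*(-203)**3 + 10*(-6 - 198 + (-203)**3))/(-203) = 45666 - (-1)*(81 + 2970 - 6*(-8365427) + 10*(-6 - 198 - 8365427))/203 = 45666 - (-1)*(81 + 2970 + 50192562 + 10*(-8365631))/203 = 45666 - (-1)*(81 + 2970 + 50192562 - 83656310)/203 = 45666 - (-1)*(-33460697)/203 = 45666 - 1*33460697/203 = 45666 - 33460697/203 = -24190499/203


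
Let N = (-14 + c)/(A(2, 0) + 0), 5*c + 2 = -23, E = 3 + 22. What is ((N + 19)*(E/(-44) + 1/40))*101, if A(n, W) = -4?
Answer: -458641/352 ≈ -1303.0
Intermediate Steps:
E = 25
c = -5 (c = -⅖ + (⅕)*(-23) = -⅖ - 23/5 = -5)
N = 19/4 (N = (-14 - 5)/(-4 + 0) = -19/(-4) = -19*(-¼) = 19/4 ≈ 4.7500)
((N + 19)*(E/(-44) + 1/40))*101 = ((19/4 + 19)*(25/(-44) + 1/40))*101 = (95*(25*(-1/44) + 1*(1/40))/4)*101 = (95*(-25/44 + 1/40)/4)*101 = ((95/4)*(-239/440))*101 = -4541/352*101 = -458641/352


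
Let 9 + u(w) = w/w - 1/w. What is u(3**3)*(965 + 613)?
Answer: -114142/9 ≈ -12682.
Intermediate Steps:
u(w) = -8 - 1/w (u(w) = -9 + (w/w - 1/w) = -9 + (1 - 1/w) = -8 - 1/w)
u(3**3)*(965 + 613) = (-8 - 1/(3**3))*(965 + 613) = (-8 - 1/27)*1578 = -217/27*1578 = -114142/9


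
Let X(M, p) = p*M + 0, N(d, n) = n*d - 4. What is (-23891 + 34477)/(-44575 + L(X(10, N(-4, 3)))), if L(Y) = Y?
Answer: -10586/44735 ≈ -0.23664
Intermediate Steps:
N(d, n) = -4 + d*n (N(d, n) = d*n - 4 = -4 + d*n)
X(M, p) = M*p (X(M, p) = M*p + 0 = M*p)
(-23891 + 34477)/(-44575 + L(X(10, N(-4, 3)))) = (-23891 + 34477)/(-44575 + 10*(-4 - 4*3)) = 10586/(-44575 + 10*(-4 - 12)) = 10586/(-44575 + 10*(-16)) = 10586/(-44575 - 160) = 10586/(-44735) = 10586*(-1/44735) = -10586/44735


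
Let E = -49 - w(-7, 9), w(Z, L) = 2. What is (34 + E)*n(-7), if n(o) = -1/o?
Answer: -17/7 ≈ -2.4286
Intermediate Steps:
E = -51 (E = -49 - 1*2 = -49 - 2 = -51)
(34 + E)*n(-7) = (34 - 51)*(-1/(-7)) = -(-17)*(-1)/7 = -17*1/7 = -17/7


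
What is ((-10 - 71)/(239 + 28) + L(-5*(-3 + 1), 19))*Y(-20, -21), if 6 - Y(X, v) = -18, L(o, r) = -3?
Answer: -7056/89 ≈ -79.281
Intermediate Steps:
Y(X, v) = 24 (Y(X, v) = 6 - 1*(-18) = 6 + 18 = 24)
((-10 - 71)/(239 + 28) + L(-5*(-3 + 1), 19))*Y(-20, -21) = ((-10 - 71)/(239 + 28) - 3)*24 = (-81/267 - 3)*24 = (-81*1/267 - 3)*24 = (-27/89 - 3)*24 = -294/89*24 = -7056/89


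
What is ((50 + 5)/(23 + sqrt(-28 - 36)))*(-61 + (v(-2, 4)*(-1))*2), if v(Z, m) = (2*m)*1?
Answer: -97405/593 + 33880*I/593 ≈ -164.26 + 57.133*I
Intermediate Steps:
v(Z, m) = 2*m
((50 + 5)/(23 + sqrt(-28 - 36)))*(-61 + (v(-2, 4)*(-1))*2) = ((50 + 5)/(23 + sqrt(-28 - 36)))*(-61 + ((2*4)*(-1))*2) = (55/(23 + sqrt(-64)))*(-61 + (8*(-1))*2) = (55/(23 + 8*I))*(-61 - 8*2) = (55*((23 - 8*I)/593))*(-61 - 16) = (55*(23 - 8*I)/593)*(-77) = -4235*(23 - 8*I)/593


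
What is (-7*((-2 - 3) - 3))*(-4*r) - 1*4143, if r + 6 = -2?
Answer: -2351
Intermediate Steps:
r = -8 (r = -6 - 2 = -8)
(-7*((-2 - 3) - 3))*(-4*r) - 1*4143 = (-7*((-2 - 3) - 3))*(-4*(-8)) - 1*4143 = -7*(-5 - 3)*32 - 4143 = -7*(-8)*32 - 4143 = 56*32 - 4143 = 1792 - 4143 = -2351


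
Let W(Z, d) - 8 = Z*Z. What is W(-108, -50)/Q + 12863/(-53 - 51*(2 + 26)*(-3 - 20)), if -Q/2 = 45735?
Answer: 396921029/1499696385 ≈ 0.26467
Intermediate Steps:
W(Z, d) = 8 + Z² (W(Z, d) = 8 + Z*Z = 8 + Z²)
Q = -91470 (Q = -2*45735 = -91470)
W(-108, -50)/Q + 12863/(-53 - 51*(2 + 26)*(-3 - 20)) = (8 + (-108)²)/(-91470) + 12863/(-53 - 51*(2 + 26)*(-3 - 20)) = (8 + 11664)*(-1/91470) + 12863/(-53 - 1428*(-23)) = 11672*(-1/91470) + 12863/(-53 - 51*(-644)) = -5836/45735 + 12863/(-53 + 32844) = -5836/45735 + 12863/32791 = 396921029/1499696385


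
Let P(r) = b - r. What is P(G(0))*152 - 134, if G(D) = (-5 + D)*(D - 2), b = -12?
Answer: -3478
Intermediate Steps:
G(D) = (-5 + D)*(-2 + D)
P(r) = -12 - r
P(G(0))*152 - 134 = (-12 - (10 + 0**2 - 7*0))*152 - 134 = (-12 - (10 + 0 + 0))*152 - 134 = (-12 - 1*10)*152 - 134 = (-12 - 10)*152 - 134 = -22*152 - 134 = -3344 - 134 = -3478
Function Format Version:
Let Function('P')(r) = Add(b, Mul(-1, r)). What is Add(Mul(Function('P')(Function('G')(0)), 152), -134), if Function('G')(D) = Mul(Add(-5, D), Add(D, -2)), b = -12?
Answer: -3478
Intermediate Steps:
Function('G')(D) = Mul(Add(-5, D), Add(-2, D))
Function('P')(r) = Add(-12, Mul(-1, r))
Add(Mul(Function('P')(Function('G')(0)), 152), -134) = Add(Mul(Add(-12, Mul(-1, Add(10, Pow(0, 2), Mul(-7, 0)))), 152), -134) = Add(Mul(Add(-12, Mul(-1, Add(10, 0, 0))), 152), -134) = Add(Mul(Add(-12, Mul(-1, 10)), 152), -134) = Add(Mul(Add(-12, -10), 152), -134) = Add(Mul(-22, 152), -134) = Add(-3344, -134) = -3478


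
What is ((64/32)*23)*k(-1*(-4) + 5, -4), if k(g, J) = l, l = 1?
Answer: 46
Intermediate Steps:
k(g, J) = 1
((64/32)*23)*k(-1*(-4) + 5, -4) = ((64/32)*23)*1 = ((64*(1/32))*23)*1 = (2*23)*1 = 46*1 = 46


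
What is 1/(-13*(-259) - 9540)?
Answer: -1/6173 ≈ -0.00016200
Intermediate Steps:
1/(-13*(-259) - 9540) = 1/(3367 - 9540) = 1/(-6173) = -1/6173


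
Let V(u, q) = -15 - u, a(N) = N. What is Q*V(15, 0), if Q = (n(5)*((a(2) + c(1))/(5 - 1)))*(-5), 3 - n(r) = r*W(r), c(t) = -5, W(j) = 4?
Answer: 3825/2 ≈ 1912.5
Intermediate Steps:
n(r) = 3 - 4*r (n(r) = 3 - r*4 = 3 - 4*r)
Q = -255/4 (Q = ((3 - 4*5)*((2 - 5)/(5 - 1)))*(-5) = ((3 - 20)*(-3/4))*(-5) = -(-51)/4*(-5) = -17*(-¾)*(-5) = (51/4)*(-5) = -255/4 ≈ -63.750)
Q*V(15, 0) = -255*(-15 - 1*15)/4 = -255*(-15 - 15)/4 = -255/4*(-30) = 3825/2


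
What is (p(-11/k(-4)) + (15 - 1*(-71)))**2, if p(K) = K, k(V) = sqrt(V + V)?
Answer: 59047/8 + 473*I*sqrt(2) ≈ 7380.9 + 668.92*I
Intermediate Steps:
k(V) = sqrt(2)*sqrt(V) (k(V) = sqrt(2*V) = sqrt(2)*sqrt(V))
(p(-11/k(-4)) + (15 - 1*(-71)))**2 = (-11*(-I*sqrt(2)/4) + (15 - 1*(-71)))**2 = (-11*(-I*sqrt(2)/4) + (15 + 71))**2 = (-11*(-I*sqrt(2)/4) + 86)**2 = (-(-11)*I*sqrt(2)/4 + 86)**2 = (11*I*sqrt(2)/4 + 86)**2 = (86 + 11*I*sqrt(2)/4)**2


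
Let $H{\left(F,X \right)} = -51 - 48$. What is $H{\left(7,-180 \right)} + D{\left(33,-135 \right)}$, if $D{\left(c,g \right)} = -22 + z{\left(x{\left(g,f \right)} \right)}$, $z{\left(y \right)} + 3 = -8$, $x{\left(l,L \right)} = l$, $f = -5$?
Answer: $-132$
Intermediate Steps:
$z{\left(y \right)} = -11$ ($z{\left(y \right)} = -3 - 8 = -11$)
$H{\left(F,X \right)} = -99$
$D{\left(c,g \right)} = -33$ ($D{\left(c,g \right)} = -22 - 11 = -33$)
$H{\left(7,-180 \right)} + D{\left(33,-135 \right)} = -99 - 33 = -132$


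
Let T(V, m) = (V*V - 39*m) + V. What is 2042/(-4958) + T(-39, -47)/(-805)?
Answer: -1807958/399119 ≈ -4.5299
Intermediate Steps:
T(V, m) = V + V² - 39*m (T(V, m) = (V² - 39*m) + V = V + V² - 39*m)
2042/(-4958) + T(-39, -47)/(-805) = 2042/(-4958) + (-39 + (-39)² - 39*(-47))/(-805) = 2042*(-1/4958) + (-39 + 1521 + 1833)*(-1/805) = -1021/2479 + 3315*(-1/805) = -1021/2479 - 663/161 = -1807958/399119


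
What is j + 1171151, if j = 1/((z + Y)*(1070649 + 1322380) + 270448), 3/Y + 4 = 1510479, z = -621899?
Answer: 2632656371835164384135063/2247922233627571838 ≈ 1.1712e+6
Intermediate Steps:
Y = 3/1510475 (Y = 3/(-4 + 1510479) = 3/1510475 ≈ 1.9861e-6)
j = -1510475/2247922233627571838 (j = 1/((-621899 + 3/1510475)*(1070649 + 1322380) + 270448) = 1/(-939362892022/1510475*2393029 + 270448) = 1/(-2247922642132514638/1510475 + 270448) = 1/(-2247922233627571838/1510475) = -1510475/2247922233627571838 ≈ -6.7194e-13)
j + 1171151 = -1510475/2247922233627571838 + 1171151 = 2632656371835164384135063/2247922233627571838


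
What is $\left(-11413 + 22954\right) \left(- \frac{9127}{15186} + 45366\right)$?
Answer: $\frac{2650271196803}{5062} \approx 5.2356 \cdot 10^{8}$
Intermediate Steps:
$\left(-11413 + 22954\right) \left(- \frac{9127}{15186} + 45366\right) = 11541 \left(\left(-9127\right) \frac{1}{15186} + 45366\right) = 11541 \left(- \frac{9127}{15186} + 45366\right) = 11541 \cdot \frac{688918949}{15186} = \frac{2650271196803}{5062}$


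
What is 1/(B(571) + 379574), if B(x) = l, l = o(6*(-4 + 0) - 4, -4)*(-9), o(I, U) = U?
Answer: 1/379610 ≈ 2.6343e-6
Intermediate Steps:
l = 36 (l = -4*(-9) = 36)
B(x) = 36
1/(B(571) + 379574) = 1/(36 + 379574) = 1/379610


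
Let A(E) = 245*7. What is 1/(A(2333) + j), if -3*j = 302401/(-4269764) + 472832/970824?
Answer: 1554446012076/2665659247847437 ≈ 0.00058314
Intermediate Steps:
A(E) = 1715
j = -215662862903/1554446012076 (j = -(302401/(-4269764) + 472832/970824)/3 = -(302401*(-1/4269764) + 472832*(1/970824))/3 = -(-302401/4269764 + 59104/121353)/3 = -1/3*215662862903/518148670692 = -215662862903/1554446012076 ≈ -0.13874)
1/(A(2333) + j) = 1/(1715 - 215662862903/1554446012076) = 1/(2665659247847437/1554446012076) = 1554446012076/2665659247847437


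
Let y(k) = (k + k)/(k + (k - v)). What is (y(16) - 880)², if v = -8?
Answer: 19324816/25 ≈ 7.7299e+5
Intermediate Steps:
y(k) = 2*k/(8 + 2*k) (y(k) = (k + k)/(k + (k - 1*(-8))) = (2*k)/(k + (k + 8)) = (2*k)/(k + (8 + k)) = (2*k)/(8 + 2*k) = 2*k/(8 + 2*k))
(y(16) - 880)² = (16/(4 + 16) - 880)² = (16/20 - 880)² = (16*(1/20) - 880)² = (⅘ - 880)² = (-4396/5)² = 19324816/25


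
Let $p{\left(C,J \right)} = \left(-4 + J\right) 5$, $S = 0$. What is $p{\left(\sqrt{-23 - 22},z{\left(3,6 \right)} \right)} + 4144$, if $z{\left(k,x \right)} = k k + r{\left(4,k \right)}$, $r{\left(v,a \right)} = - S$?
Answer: $4169$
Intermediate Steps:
$r{\left(v,a \right)} = 0$ ($r{\left(v,a \right)} = \left(-1\right) 0 = 0$)
$z{\left(k,x \right)} = k^{2}$ ($z{\left(k,x \right)} = k k + 0 = k^{2} + 0 = k^{2}$)
$p{\left(C,J \right)} = -20 + 5 J$
$p{\left(\sqrt{-23 - 22},z{\left(3,6 \right)} \right)} + 4144 = \left(-20 + 5 \cdot 3^{2}\right) + 4144 = \left(-20 + 5 \cdot 9\right) + 4144 = \left(-20 + 45\right) + 4144 = 25 + 4144 = 4169$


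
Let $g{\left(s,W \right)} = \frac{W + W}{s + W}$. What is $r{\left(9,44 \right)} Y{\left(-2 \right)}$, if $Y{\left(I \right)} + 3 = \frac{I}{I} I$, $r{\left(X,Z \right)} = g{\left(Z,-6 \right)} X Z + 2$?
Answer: $\frac{11690}{19} \approx 615.26$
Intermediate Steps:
$g{\left(s,W \right)} = \frac{2 W}{W + s}$
$r{\left(X,Z \right)} = 2 - \frac{12 X Z}{-6 + Z}$ ($r{\left(X,Z \right)} = 2 \left(-6\right) \frac{1}{-6 + Z} X Z + 2 = - \frac{12}{-6 + Z} X Z + 2 = - \frac{12 X}{-6 + Z} Z + 2 = - \frac{12 X Z}{-6 + Z} + 2 = 2 - \frac{12 X Z}{-6 + Z}$)
$Y{\left(I \right)} = -3 + I$ ($Y{\left(I \right)} = -3 + \frac{I}{I} I = -3 + 1 I = -3 + I$)
$r{\left(9,44 \right)} Y{\left(-2 \right)} = \frac{2 \left(-6 + 44 - 54 \cdot 44\right)}{-6 + 44} \left(-3 - 2\right) = \frac{2 \left(-6 + 44 - 2376\right)}{38} \left(-5\right) = 2 \cdot \frac{1}{38} \left(-2338\right) \left(-5\right) = \left(- \frac{2338}{19}\right) \left(-5\right) = \frac{11690}{19}$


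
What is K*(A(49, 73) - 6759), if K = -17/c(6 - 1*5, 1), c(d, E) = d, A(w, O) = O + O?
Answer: 112421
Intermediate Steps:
A(w, O) = 2*O
K = -17 (K = -17/(6 - 1*5) = -17/(6 - 5) = -17/1 = -17*1 = -17)
K*(A(49, 73) - 6759) = -17*(2*73 - 6759) = -17*(146 - 6759) = -17*(-6613) = 112421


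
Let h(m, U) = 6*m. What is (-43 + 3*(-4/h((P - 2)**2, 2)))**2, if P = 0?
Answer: 7569/4 ≈ 1892.3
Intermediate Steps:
(-43 + 3*(-4/h((P - 2)**2, 2)))**2 = (-43 + 3*(-4*1/(6*(0 - 2)**2)))**2 = (-43 + 3*(-4/(6*(-2)**2)))**2 = (-43 + 3*(-4/(6*4)))**2 = (-43 + 3*(-4/24))**2 = (-43 + 3*(-4*1/24))**2 = (-43 + 3*(-1/6))**2 = (-43 - 1/2)**2 = (-87/2)**2 = 7569/4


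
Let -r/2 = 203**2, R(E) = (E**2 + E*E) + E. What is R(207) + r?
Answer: 3487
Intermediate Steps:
R(E) = E + 2*E**2 (R(E) = (E**2 + E**2) + E = 2*E**2 + E = E + 2*E**2)
r = -82418 (r = -2*203**2 = -2*41209 = -82418)
R(207) + r = 207*(1 + 2*207) - 82418 = 207*(1 + 414) - 82418 = 207*415 - 82418 = 85905 - 82418 = 3487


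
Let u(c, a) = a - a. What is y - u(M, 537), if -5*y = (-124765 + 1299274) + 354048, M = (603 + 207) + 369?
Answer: -1528557/5 ≈ -3.0571e+5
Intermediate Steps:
M = 1179 (M = 810 + 369 = 1179)
u(c, a) = 0
y = -1528557/5 (y = -((-124765 + 1299274) + 354048)/5 = -(1174509 + 354048)/5 = -1/5*1528557 = -1528557/5 ≈ -3.0571e+5)
y - u(M, 537) = -1528557/5 - 1*0 = -1528557/5 + 0 = -1528557/5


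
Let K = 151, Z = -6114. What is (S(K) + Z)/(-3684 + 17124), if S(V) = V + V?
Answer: -1453/3360 ≈ -0.43244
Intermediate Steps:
S(V) = 2*V
(S(K) + Z)/(-3684 + 17124) = (2*151 - 6114)/(-3684 + 17124) = (302 - 6114)/13440 = -5812*1/13440 = -1453/3360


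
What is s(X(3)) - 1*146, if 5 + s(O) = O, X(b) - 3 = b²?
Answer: -139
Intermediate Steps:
X(b) = 3 + b²
s(O) = -5 + O
s(X(3)) - 1*146 = (-5 + (3 + 3²)) - 1*146 = (-5 + (3 + 9)) - 146 = (-5 + 12) - 146 = 7 - 146 = -139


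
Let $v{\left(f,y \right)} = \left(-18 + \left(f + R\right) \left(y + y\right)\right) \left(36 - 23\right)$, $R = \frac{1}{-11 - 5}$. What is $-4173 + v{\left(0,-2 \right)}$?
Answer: $- \frac{17615}{4} \approx -4403.8$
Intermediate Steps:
$R = - \frac{1}{16}$ ($R = \frac{1}{-16} = - \frac{1}{16} \approx -0.0625$)
$v{\left(f,y \right)} = -234 + 26 y \left(- \frac{1}{16} + f\right)$ ($v{\left(f,y \right)} = \left(-18 + \left(f - \frac{1}{16}\right) \left(y + y\right)\right) \left(36 - 23\right) = \left(-18 + \left(- \frac{1}{16} + f\right) 2 y\right) 13 = \left(-18 + 2 y \left(- \frac{1}{16} + f\right)\right) 13 = -234 + 26 y \left(- \frac{1}{16} + f\right)$)
$-4173 + v{\left(0,-2 \right)} = -4173 - \frac{923}{4} = - \frac{17615}{4}$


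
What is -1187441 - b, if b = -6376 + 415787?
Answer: -1596852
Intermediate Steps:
b = 409411
-1187441 - b = -1187441 - 1*409411 = -1187441 - 409411 = -1596852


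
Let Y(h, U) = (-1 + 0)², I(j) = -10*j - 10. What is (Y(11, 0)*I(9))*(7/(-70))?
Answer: 10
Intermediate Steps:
I(j) = -10 - 10*j
Y(h, U) = 1 (Y(h, U) = (-1)² = 1)
(Y(11, 0)*I(9))*(7/(-70)) = (1*(-10 - 10*9))*(7/(-70)) = (1*(-10 - 90))*(7*(-1/70)) = (1*(-100))*(-⅒) = -100*(-⅒) = 10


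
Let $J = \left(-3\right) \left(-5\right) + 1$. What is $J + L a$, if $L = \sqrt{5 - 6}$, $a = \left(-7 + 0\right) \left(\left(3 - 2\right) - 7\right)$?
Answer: $16 + 42 i \approx 16.0 + 42.0 i$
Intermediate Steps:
$a = 42$ ($a = - 7 \left(\left(3 - 2\right) - 7\right) = - 7 \left(1 - 7\right) = \left(-7\right) \left(-6\right) = 42$)
$J = 16$ ($J = 15 + 1 = 16$)
$L = i$ ($L = \sqrt{-1} = i \approx 1.0 i$)
$J + L a = 16 + i 42 = 16 + 42 i$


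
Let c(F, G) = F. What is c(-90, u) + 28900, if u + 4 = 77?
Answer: 28810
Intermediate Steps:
u = 73 (u = -4 + 77 = 73)
c(-90, u) + 28900 = -90 + 28900 = 28810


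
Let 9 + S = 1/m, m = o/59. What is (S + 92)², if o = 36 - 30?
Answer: 310249/36 ≈ 8618.0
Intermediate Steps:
o = 6
m = 6/59 ≈ 0.10169
S = ⅚ (S = -9 + 1/(6/59) = -9 + 59/6 = ⅚ ≈ 0.83333)
(S + 92)² = (⅚ + 92)² = (557/6)² = 310249/36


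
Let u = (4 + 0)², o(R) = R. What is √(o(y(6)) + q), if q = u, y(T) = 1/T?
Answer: √582/6 ≈ 4.0208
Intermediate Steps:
u = 16 (u = 4² = 16)
q = 16
√(o(y(6)) + q) = √(1/6 + 16) = √(⅙ + 16) = √(97/6) = √582/6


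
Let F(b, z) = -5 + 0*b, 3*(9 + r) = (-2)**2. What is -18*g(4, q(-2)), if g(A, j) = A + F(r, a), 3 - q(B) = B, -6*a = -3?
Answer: 18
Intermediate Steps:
a = 1/2 (a = -1/6*(-3) = 1/2 ≈ 0.50000)
q(B) = 3 - B
r = -23/3 (r = -9 + (1/3)*(-2)**2 = -9 + (1/3)*4 = -9 + 4/3 = -23/3 ≈ -7.6667)
F(b, z) = -5 (F(b, z) = -5 + 0 = -5)
g(A, j) = -5 + A (g(A, j) = A - 5 = -5 + A)
-18*g(4, q(-2)) = -18*(-5 + 4) = -18*(-1) = 18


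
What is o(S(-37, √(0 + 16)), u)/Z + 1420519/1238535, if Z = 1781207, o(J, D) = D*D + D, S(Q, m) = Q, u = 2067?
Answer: 7824425601893/2206087211745 ≈ 3.5467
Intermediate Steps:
o(J, D) = D + D² (o(J, D) = D² + D = D + D²)
o(S(-37, √(0 + 16)), u)/Z + 1420519/1238535 = (2067*(1 + 2067))/1781207 + 1420519/1238535 = (2067*2068)*(1/1781207) + 1420519*(1/1238535) = 4274556*(1/1781207) + 1420519/1238535 = 4274556/1781207 + 1420519/1238535 = 7824425601893/2206087211745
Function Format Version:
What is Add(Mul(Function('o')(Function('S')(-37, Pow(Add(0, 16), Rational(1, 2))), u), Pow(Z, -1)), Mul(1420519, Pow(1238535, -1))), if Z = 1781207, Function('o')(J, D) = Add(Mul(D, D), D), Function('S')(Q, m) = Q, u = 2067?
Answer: Rational(7824425601893, 2206087211745) ≈ 3.5467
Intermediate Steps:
Function('o')(J, D) = Add(D, Pow(D, 2)) (Function('o')(J, D) = Add(Pow(D, 2), D) = Add(D, Pow(D, 2)))
Add(Mul(Function('o')(Function('S')(-37, Pow(Add(0, 16), Rational(1, 2))), u), Pow(Z, -1)), Mul(1420519, Pow(1238535, -1))) = Add(Mul(Mul(2067, Add(1, 2067)), Pow(1781207, -1)), Mul(1420519, Pow(1238535, -1))) = Add(Mul(Mul(2067, 2068), Rational(1, 1781207)), Mul(1420519, Rational(1, 1238535))) = Add(Mul(4274556, Rational(1, 1781207)), Rational(1420519, 1238535)) = Add(Rational(4274556, 1781207), Rational(1420519, 1238535)) = Rational(7824425601893, 2206087211745)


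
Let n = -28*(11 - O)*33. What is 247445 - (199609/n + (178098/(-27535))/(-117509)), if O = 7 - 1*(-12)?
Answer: 845378922216180907/3416804492640 ≈ 2.4742e+5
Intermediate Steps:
O = 19 (O = 7 + 12 = 19)
n = 7392 (n = -28*(11 - 1*19)*33 = -28*(11 - 19)*33 = -28*(-8)*33 = 224*33 = 7392)
247445 - (199609/n + (178098/(-27535))/(-117509)) = 247445 - (199609/7392 + (178098/(-27535))/(-117509)) = 247445 - (199609*(1/7392) + (178098*(-1/27535))*(-1/117509)) = 247445 - (199609/7392 - 178098/27535*(-1/117509)) = 247445 - (199609/7392 + 178098/3235610315) = 247445 - 1*92265465123893/3416804492640 = 247445 - 92265465123893/3416804492640 = 845378922216180907/3416804492640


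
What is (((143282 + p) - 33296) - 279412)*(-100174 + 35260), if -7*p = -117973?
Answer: 69328736226/7 ≈ 9.9041e+9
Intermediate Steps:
p = 117973/7 (p = -⅐*(-117973) = 117973/7 ≈ 16853.)
(((143282 + p) - 33296) - 279412)*(-100174 + 35260) = (((143282 + 117973/7) - 33296) - 279412)*(-100174 + 35260) = ((1120947/7 - 33296) - 279412)*(-64914) = (887875/7 - 279412)*(-64914) = -1068009/7*(-64914) = 69328736226/7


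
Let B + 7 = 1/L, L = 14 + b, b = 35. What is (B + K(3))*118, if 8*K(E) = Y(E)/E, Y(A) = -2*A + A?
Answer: -164315/196 ≈ -838.34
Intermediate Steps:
L = 49 (L = 14 + 35 = 49)
Y(A) = -A
K(E) = -1/8 (K(E) = ((-E)/E)/8 = (1/8)*(-1) = -1/8)
B = -342/49 (B = -7 + 1/49 = -342/49 ≈ -6.9796)
(B + K(3))*118 = (-342/49 - 1/8)*118 = -2785/392*118 = -164315/196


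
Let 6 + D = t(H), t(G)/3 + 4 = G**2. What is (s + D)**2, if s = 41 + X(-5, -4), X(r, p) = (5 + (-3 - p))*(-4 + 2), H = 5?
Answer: 7396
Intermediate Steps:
X(r, p) = -4 + 2*p (X(r, p) = (2 - p)*(-2) = -4 + 2*p)
t(G) = -12 + 3*G**2
D = 57 (D = -6 + (-12 + 3*5**2) = -6 + (-12 + 3*25) = -6 + (-12 + 75) = -6 + 63 = 57)
s = 29 (s = 41 + (-4 + 2*(-4)) = 41 + (-4 - 8) = 41 - 12 = 29)
(s + D)**2 = (29 + 57)**2 = 86**2 = 7396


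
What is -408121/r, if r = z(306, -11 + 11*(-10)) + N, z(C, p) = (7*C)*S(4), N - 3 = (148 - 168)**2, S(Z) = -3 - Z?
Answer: 408121/14591 ≈ 27.971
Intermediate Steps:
N = 403 (N = 3 + (148 - 168)**2 = 3 + (-20)**2 = 3 + 400 = 403)
z(C, p) = -49*C (z(C, p) = (7*C)*(-3 - 1*4) = (7*C)*(-3 - 4) = (7*C)*(-7) = -49*C)
r = -14591 (r = -49*306 + 403 = -14994 + 403 = -14591)
-408121/r = -408121/(-14591) = -408121*(-1/14591) = 408121/14591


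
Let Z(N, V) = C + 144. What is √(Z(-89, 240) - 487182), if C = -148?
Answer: I*√487186 ≈ 697.99*I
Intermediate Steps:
Z(N, V) = -4 (Z(N, V) = -148 + 144 = -4)
√(Z(-89, 240) - 487182) = √(-4 - 487182) = √(-487186) = I*√487186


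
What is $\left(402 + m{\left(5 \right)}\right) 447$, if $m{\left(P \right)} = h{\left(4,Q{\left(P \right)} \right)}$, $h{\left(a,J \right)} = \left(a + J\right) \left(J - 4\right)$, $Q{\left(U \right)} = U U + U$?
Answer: $574842$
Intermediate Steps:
$Q{\left(U \right)} = U + U^{2}$ ($Q{\left(U \right)} = U^{2} + U = U + U^{2}$)
$h{\left(a,J \right)} = \left(-4 + J\right) \left(J + a\right)$ ($h{\left(a,J \right)} = \left(J + a\right) \left(-4 + J\right) = \left(-4 + J\right) \left(J + a\right)$)
$m{\left(P \right)} = -16 + P^{2} \left(1 + P\right)^{2}$ ($m{\left(P \right)} = \left(P \left(1 + P\right)\right)^{2} - 4 P \left(1 + P\right) - 16 + P \left(1 + P\right) 4 = P^{2} \left(1 + P\right)^{2} - 4 P \left(1 + P\right) - 16 + 4 P \left(1 + P\right) = -16 + P^{2} \left(1 + P\right)^{2}$)
$\left(402 + m{\left(5 \right)}\right) 447 = \left(402 - \left(16 - 5^{2} \left(1 + 5\right)^{2}\right)\right) 447 = \left(402 - \left(16 - 25 \cdot 6^{2}\right)\right) 447 = \left(402 + \left(-16 + 25 \cdot 36\right)\right) 447 = \left(402 + \left(-16 + 900\right)\right) 447 = \left(402 + 884\right) 447 = 1286 \cdot 447 = 574842$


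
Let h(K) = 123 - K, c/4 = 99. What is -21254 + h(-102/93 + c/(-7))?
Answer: -4572913/217 ≈ -21073.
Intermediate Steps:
c = 396 (c = 4*99 = 396)
-21254 + h(-102/93 + c/(-7)) = -21254 + (123 - (-102/93 + 396/(-7))) = -21254 + (123 - (-102*1/93 + 396*(-1/7))) = -21254 + (123 - (-34/31 - 396/7)) = -21254 + (123 - 1*(-12514/217)) = -21254 + (123 + 12514/217) = -21254 + 39205/217 = -4572913/217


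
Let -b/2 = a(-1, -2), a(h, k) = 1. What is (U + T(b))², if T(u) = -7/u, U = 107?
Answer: 48841/4 ≈ 12210.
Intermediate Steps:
b = -2 (b = -2*1 = -2)
(U + T(b))² = (107 - 7/(-2))² = (107 - 7*(-½))² = (107 + 7/2)² = (221/2)² = 48841/4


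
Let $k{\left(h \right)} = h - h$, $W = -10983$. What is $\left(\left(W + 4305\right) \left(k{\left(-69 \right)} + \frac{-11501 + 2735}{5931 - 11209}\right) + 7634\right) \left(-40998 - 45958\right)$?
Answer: $\frac{113335319984}{377} \approx 3.0062 \cdot 10^{8}$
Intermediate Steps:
$k{\left(h \right)} = 0$
$\left(\left(W + 4305\right) \left(k{\left(-69 \right)} + \frac{-11501 + 2735}{5931 - 11209}\right) + 7634\right) \left(-40998 - 45958\right) = \left(\left(-10983 + 4305\right) \left(0 + \frac{-11501 + 2735}{5931 - 11209}\right) + 7634\right) \left(-40998 - 45958\right) = \left(- 6678 \left(0 - \frac{8766}{-5278}\right) + 7634\right) \left(-86956\right) = \left(- 6678 \left(0 - - \frac{4383}{2639}\right) + 7634\right) \left(-86956\right) = \left(- 6678 \left(0 + \frac{4383}{2639}\right) + 7634\right) \left(-86956\right) = \left(\left(-6678\right) \frac{4383}{2639} + 7634\right) \left(-86956\right) = \left(- \frac{4181382}{377} + 7634\right) \left(-86956\right) = \left(- \frac{1303364}{377}\right) \left(-86956\right) = \frac{113335319984}{377}$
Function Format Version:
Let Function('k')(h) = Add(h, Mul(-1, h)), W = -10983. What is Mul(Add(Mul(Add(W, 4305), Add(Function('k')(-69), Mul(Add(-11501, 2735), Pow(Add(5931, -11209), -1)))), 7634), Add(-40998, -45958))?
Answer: Rational(113335319984, 377) ≈ 3.0062e+8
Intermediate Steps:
Function('k')(h) = 0
Mul(Add(Mul(Add(W, 4305), Add(Function('k')(-69), Mul(Add(-11501, 2735), Pow(Add(5931, -11209), -1)))), 7634), Add(-40998, -45958)) = Mul(Add(Mul(Add(-10983, 4305), Add(0, Mul(Add(-11501, 2735), Pow(Add(5931, -11209), -1)))), 7634), Add(-40998, -45958)) = Mul(Add(Mul(-6678, Add(0, Mul(-8766, Pow(-5278, -1)))), 7634), -86956) = Mul(Add(Mul(-6678, Add(0, Mul(-8766, Rational(-1, 5278)))), 7634), -86956) = Mul(Add(Mul(-6678, Add(0, Rational(4383, 2639))), 7634), -86956) = Mul(Add(Mul(-6678, Rational(4383, 2639)), 7634), -86956) = Mul(Add(Rational(-4181382, 377), 7634), -86956) = Mul(Rational(-1303364, 377), -86956) = Rational(113335319984, 377)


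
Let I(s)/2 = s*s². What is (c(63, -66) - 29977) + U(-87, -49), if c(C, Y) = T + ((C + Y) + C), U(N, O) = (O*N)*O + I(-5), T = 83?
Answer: -238971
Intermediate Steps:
I(s) = 2*s³ (I(s) = 2*(s*s²) = 2*s³)
U(N, O) = -250 + N*O² (U(N, O) = (O*N)*O + 2*(-5)³ = (N*O)*O + 2*(-125) = N*O² - 250 = -250 + N*O²)
c(C, Y) = 83 + Y + 2*C (c(C, Y) = 83 + ((C + Y) + C) = 83 + (Y + 2*C) = 83 + Y + 2*C)
(c(63, -66) - 29977) + U(-87, -49) = ((83 - 66 + 2*63) - 29977) + (-250 - 87*(-49)²) = ((83 - 66 + 126) - 29977) + (-250 - 87*2401) = (143 - 29977) + (-250 - 208887) = -29834 - 209137 = -238971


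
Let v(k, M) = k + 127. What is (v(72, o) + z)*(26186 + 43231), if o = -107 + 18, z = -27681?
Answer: -1907717994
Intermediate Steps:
o = -89
v(k, M) = 127 + k
(v(72, o) + z)*(26186 + 43231) = ((127 + 72) - 27681)*(26186 + 43231) = (199 - 27681)*69417 = -27482*69417 = -1907717994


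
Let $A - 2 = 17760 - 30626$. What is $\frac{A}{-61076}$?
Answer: $\frac{3216}{15269} \approx 0.21062$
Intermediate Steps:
$A = -12864$ ($A = 2 + \left(17760 - 30626\right) = 2 - 12866 = -12864$)
$\frac{A}{-61076} = - \frac{12864}{-61076} = \left(-12864\right) \left(- \frac{1}{61076}\right) = \frac{3216}{15269}$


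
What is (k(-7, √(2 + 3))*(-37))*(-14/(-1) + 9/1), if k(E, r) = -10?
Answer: 8510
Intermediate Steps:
(k(-7, √(2 + 3))*(-37))*(-14/(-1) + 9/1) = (-10*(-37))*(-14/(-1) + 9/1) = 370*(-14*(-1) + 9*1) = 370*(14 + 9) = 370*23 = 8510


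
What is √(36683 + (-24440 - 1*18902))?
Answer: I*√6659 ≈ 81.603*I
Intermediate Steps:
√(36683 + (-24440 - 1*18902)) = √(36683 + (-24440 - 18902)) = √(36683 - 43342) = √(-6659) = I*√6659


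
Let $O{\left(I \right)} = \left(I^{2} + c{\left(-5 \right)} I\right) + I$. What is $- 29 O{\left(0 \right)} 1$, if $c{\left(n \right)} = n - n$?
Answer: $0$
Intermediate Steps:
$c{\left(n \right)} = 0$
$O{\left(I \right)} = I + I^{2}$ ($O{\left(I \right)} = \left(I^{2} + 0 I\right) + I = \left(I^{2} + 0\right) + I = I^{2} + I = I + I^{2}$)
$- 29 O{\left(0 \right)} 1 = - 29 \cdot 0 \left(1 + 0\right) 1 = - 29 \cdot 0 \cdot 1 \cdot 1 = \left(-29\right) 0 \cdot 1 = 0 \cdot 1 = 0$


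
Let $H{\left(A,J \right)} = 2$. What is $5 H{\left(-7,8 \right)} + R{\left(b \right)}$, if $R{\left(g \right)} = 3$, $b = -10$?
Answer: $13$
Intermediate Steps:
$5 H{\left(-7,8 \right)} + R{\left(b \right)} = 5 \cdot 2 + 3 = 10 + 3 = 13$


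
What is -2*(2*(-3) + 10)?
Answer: -8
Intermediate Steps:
-2*(2*(-3) + 10) = -2*(-6 + 10) = -2*4 = -8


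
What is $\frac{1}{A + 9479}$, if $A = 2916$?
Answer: $\frac{1}{12395} \approx 8.0678 \cdot 10^{-5}$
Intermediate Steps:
$\frac{1}{A + 9479} = \frac{1}{2916 + 9479} = \frac{1}{12395}$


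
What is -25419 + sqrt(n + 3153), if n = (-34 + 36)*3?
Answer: -25419 + 9*sqrt(39) ≈ -25363.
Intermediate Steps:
n = 6 (n = 2*3 = 6)
-25419 + sqrt(n + 3153) = -25419 + sqrt(6 + 3153) = -25419 + sqrt(3159) = -25419 + 9*sqrt(39)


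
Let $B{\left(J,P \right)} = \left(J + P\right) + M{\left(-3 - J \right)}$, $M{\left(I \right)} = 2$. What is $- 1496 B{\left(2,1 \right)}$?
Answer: $-7480$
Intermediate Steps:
$B{\left(J,P \right)} = 2 + J + P$ ($B{\left(J,P \right)} = \left(J + P\right) + 2 = 2 + J + P$)
$- 1496 B{\left(2,1 \right)} = - 1496 \left(2 + 2 + 1\right) = \left(-1496\right) 5 = -7480$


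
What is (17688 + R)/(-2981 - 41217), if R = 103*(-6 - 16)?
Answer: -701/2009 ≈ -0.34893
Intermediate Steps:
R = -2266 (R = 103*(-22) = -2266)
(17688 + R)/(-2981 - 41217) = (17688 - 2266)/(-2981 - 41217) = 15422/(-44198) = 15422*(-1/44198) = -701/2009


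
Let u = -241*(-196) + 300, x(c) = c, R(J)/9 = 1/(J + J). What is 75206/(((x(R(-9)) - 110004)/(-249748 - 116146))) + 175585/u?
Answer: 2616175180400073/10458347824 ≈ 2.5015e+5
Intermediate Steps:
R(J) = 9/(2*J) (R(J) = 9/(J + J) = 9/((2*J)) = 9*(1/(2*J)) = 9/(2*J))
u = 47536 (u = 47236 + 300 = 47536)
75206/(((x(R(-9)) - 110004)/(-249748 - 116146))) + 175585/u = 75206/((((9/2)/(-9) - 110004)/(-249748 - 116146))) + 175585/47536 = 75206/((((9/2)*(-⅑) - 110004)/(-365894))) + 175585*(1/47536) = 75206/(((-½ - 110004)*(-1/365894))) + 175585/47536 = 75206/((-220009/2*(-1/365894))) + 175585/47536 = 75206/(220009/731788) + 175585/47536 = 75206*(731788/220009) + 175585/47536 = 55034848328/220009 + 175585/47536 = 2616175180400073/10458347824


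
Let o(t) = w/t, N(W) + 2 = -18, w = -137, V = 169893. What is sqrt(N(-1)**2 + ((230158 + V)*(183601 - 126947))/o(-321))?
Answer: sqrt(996716255828458)/137 ≈ 2.3044e+5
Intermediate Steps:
N(W) = -20 (N(W) = -2 - 18 = -20)
o(t) = -137/t
sqrt(N(-1)**2 + ((230158 + V)*(183601 - 126947))/o(-321)) = sqrt((-20)**2 + ((230158 + 169893)*(183601 - 126947))/((-137/(-321)))) = sqrt(400 + (400051*56654)/((-137*(-1/321)))) = sqrt(400 + 22664489354/(137/321)) = sqrt(400 + 22664489354*(321/137)) = sqrt(400 + 7275301082634/137) = sqrt(7275301137434/137) = sqrt(996716255828458)/137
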